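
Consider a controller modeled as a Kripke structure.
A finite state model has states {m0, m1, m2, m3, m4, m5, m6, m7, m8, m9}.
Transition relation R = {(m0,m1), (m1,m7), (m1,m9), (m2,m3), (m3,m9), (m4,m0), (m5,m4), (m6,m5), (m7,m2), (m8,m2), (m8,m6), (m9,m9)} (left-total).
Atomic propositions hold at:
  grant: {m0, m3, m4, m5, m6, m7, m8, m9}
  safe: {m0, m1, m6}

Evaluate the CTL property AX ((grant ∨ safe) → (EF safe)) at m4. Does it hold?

Yes

Sat(grant ∨ safe) = {m0, m1, m3, m4, m5, m6, m7, m8, m9}
EF safe: least fixpoint, start Z0 = {m0, m1, m6}, add states with some successor in Z. Z1 = {m0, m1, m4, m6, m8}; Z2 = {m0, m1, m4, m5, m6, m8}; fixed.
Sat(EF safe) = {m0, m1, m4, m5, m6, m8}
Sat((grant ∨ safe) → (EF safe)) = {m0, m1, m2, m4, m5, m6, m8}
Sat(AX ((grant ∨ safe) → (EF safe))) = {s : every successor in {m0, m1, m2, m4, m5, m6, m8}} = {m0, m4, m5, m6, m7, m8}
m4 ∈ Sat(AX ((grant ∨ safe) → (EF safe))) = {m0, m4, m5, m6, m7, m8}, so the formula holds at m4.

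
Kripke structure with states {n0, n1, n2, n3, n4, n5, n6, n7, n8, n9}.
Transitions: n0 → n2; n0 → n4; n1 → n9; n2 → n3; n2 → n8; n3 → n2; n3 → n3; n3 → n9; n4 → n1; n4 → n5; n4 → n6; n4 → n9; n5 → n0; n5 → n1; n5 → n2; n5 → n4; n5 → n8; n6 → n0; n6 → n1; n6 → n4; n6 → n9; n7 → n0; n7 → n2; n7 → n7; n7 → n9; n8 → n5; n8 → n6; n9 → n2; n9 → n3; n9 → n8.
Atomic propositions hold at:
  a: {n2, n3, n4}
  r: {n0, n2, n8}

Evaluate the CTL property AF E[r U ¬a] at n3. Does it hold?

No

Sat(¬a) = {n0, n1, n5, n6, n7, n8, n9}
E[r U ¬a]: least fixpoint, start Z0 = Sat(¬a) = {n0, n1, n5, n6, n7, n8, n9}, add states in Sat(r) with some successor in Z. Z1 = {n0, n1, n2, n5, n6, n7, n8, n9}; fixed.
Sat(E[r U ¬a]) = {n0, n1, n2, n5, n6, n7, n8, n9}
AF E[r U ¬a]: least fixpoint, start Z0 = {n0, n1, n2, n5, n6, n7, n8, n9}, add states with every successor in Z. Z1 = {n0, n1, n2, n4, n5, n6, n7, n8, n9}; fixed.
Sat(AF E[r U ¬a]) = {n0, n1, n2, n4, n5, n6, n7, n8, n9}
n3 ∉ Sat(AF E[r U ¬a]) = {n0, n1, n2, n4, n5, n6, n7, n8, n9}, so the formula does not hold at n3.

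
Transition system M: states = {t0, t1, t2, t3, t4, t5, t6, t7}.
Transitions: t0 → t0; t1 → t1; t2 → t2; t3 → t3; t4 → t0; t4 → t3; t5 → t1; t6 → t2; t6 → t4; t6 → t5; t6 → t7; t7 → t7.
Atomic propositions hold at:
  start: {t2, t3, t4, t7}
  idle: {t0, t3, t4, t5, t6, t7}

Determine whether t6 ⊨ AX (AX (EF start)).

EF start: least fixpoint, start Z0 = {t2, t3, t4, t7}, add states with some successor in Z. Z1 = {t2, t3, t4, t6, t7}; fixed.
Sat(EF start) = {t2, t3, t4, t6, t7}
Sat(AX (EF start)) = {s : every successor in {t2, t3, t4, t6, t7}} = {t2, t3, t7}
Sat(AX (AX (EF start))) = {s : every successor in {t2, t3, t7}} = {t2, t3, t7}
t6 ∉ Sat(AX (AX (EF start))) = {t2, t3, t7}, so the formula does not hold at t6.

No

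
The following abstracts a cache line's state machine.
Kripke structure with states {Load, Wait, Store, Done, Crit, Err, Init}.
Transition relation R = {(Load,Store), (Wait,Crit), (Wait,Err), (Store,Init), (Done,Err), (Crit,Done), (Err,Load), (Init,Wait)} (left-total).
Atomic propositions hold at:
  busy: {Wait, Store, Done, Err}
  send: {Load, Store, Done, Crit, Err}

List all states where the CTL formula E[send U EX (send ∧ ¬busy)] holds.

Sat(¬busy) = {Load, Crit, Init}
Sat(send ∧ ¬busy) = {Load, Crit}
Sat(EX (send ∧ ¬busy)) = {s : some successor in {Load, Crit}} = {Wait, Err}
E[send U EX (send ∧ ¬busy)]: least fixpoint, start Z0 = Sat(EX (send ∧ ¬busy)) = {Wait, Err}, add states in Sat(send) with some successor in Z. Z1 = {Wait, Done, Err}; Z2 = {Wait, Done, Crit, Err}; fixed.
Sat(E[send U EX (send ∧ ¬busy)]) = {Wait, Done, Crit, Err}

{Wait, Done, Crit, Err}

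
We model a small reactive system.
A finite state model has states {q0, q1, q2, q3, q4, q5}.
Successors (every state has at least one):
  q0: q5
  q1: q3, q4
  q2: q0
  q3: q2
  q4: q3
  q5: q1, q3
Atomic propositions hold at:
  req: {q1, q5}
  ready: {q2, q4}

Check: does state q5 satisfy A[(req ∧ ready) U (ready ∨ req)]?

Sat(req ∧ ready) = ∅
Sat(ready ∨ req) = {q1, q2, q4, q5}
A[(req ∧ ready) U (ready ∨ req)]: least fixpoint, start Z0 = Sat((ready ∨ req)) = {q1, q2, q4, q5}, add states in Sat(req ∧ ready) with every successor in Z. Already a fixed point.
Sat(A[(req ∧ ready) U (ready ∨ req)]) = {q1, q2, q4, q5}
q5 ∈ Sat(A[(req ∧ ready) U (ready ∨ req)]) = {q1, q2, q4, q5}, so the formula holds at q5.

Yes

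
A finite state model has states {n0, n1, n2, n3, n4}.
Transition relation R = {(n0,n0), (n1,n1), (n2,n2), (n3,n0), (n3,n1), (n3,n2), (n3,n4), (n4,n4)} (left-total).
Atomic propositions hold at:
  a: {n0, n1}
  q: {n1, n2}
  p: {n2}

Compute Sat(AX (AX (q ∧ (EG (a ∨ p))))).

{n1, n2}

Sat(a ∨ p) = {n0, n1, n2}
EG (a ∨ p): greatest fixpoint, start Z0 = {n0, n1, n2}, keep only states in Sat with some successor in Z. Already a fixed point.
Sat(EG (a ∨ p)) = {n0, n1, n2}
Sat(q ∧ (EG (a ∨ p))) = {n1, n2}
Sat(AX (q ∧ (EG (a ∨ p)))) = {s : every successor in {n1, n2}} = {n1, n2}
Sat(AX (AX (q ∧ (EG (a ∨ p))))) = {s : every successor in {n1, n2}} = {n1, n2}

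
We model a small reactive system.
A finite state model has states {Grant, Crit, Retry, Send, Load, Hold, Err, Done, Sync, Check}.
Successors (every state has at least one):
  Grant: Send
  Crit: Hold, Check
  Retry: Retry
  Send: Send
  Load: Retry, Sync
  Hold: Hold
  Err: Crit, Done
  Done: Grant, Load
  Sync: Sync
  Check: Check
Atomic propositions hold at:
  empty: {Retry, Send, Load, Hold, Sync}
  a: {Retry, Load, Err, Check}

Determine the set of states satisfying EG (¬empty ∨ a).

{Crit, Retry, Load, Err, Done, Check}

Sat(¬empty) = {Grant, Crit, Err, Done, Check}
Sat(¬empty ∨ a) = {Grant, Crit, Retry, Load, Err, Done, Check}
EG (¬empty ∨ a): greatest fixpoint, start Z0 = {Grant, Crit, Retry, Load, Err, Done, Check}, keep only states in Sat with some successor in Z. Z1 = {Crit, Retry, Load, Err, Done, Check}; fixed.
Sat(EG (¬empty ∨ a)) = {Crit, Retry, Load, Err, Done, Check}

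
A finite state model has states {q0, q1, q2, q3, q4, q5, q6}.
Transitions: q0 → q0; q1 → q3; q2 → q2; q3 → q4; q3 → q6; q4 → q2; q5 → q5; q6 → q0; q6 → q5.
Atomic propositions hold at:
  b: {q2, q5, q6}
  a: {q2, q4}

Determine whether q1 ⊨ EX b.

No

Sat(EX b) = {s : some successor in {q2, q5, q6}} = {q2, q3, q4, q5, q6}
q1 ∉ Sat(EX b) = {q2, q3, q4, q5, q6}, so the formula does not hold at q1.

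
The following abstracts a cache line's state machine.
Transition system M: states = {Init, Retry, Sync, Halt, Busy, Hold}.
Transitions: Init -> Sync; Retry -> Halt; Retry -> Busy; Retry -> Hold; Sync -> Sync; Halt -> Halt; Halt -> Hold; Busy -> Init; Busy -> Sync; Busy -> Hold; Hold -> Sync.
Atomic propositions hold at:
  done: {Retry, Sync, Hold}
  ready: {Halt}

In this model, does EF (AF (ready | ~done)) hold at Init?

Yes

Sat(~done) = {Init, Halt, Busy}
Sat(ready | ~done) = {Init, Halt, Busy}
AF (ready | ~done): least fixpoint, start Z0 = {Init, Halt, Busy}, add states with every successor in Z. Already a fixed point.
Sat(AF (ready | ~done)) = {Init, Halt, Busy}
EF (AF (ready | ~done)): least fixpoint, start Z0 = {Init, Halt, Busy}, add states with some successor in Z. Z1 = {Init, Retry, Halt, Busy}; fixed.
Sat(EF (AF (ready | ~done))) = {Init, Retry, Halt, Busy}
Init ∈ Sat(EF (AF (ready | ~done))) = {Init, Retry, Halt, Busy}, so the formula holds at Init.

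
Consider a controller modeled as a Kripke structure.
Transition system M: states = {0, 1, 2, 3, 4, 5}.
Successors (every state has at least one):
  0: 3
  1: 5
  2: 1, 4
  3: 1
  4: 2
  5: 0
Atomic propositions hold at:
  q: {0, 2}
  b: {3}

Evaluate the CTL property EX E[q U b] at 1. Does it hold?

E[q U b]: least fixpoint, start Z0 = Sat(b) = {3}, add states in Sat(q) with some successor in Z. Z1 = {0, 3}; fixed.
Sat(E[q U b]) = {0, 3}
Sat(EX E[q U b]) = {s : some successor in {0, 3}} = {0, 5}
1 ∉ Sat(EX E[q U b]) = {0, 5}, so the formula does not hold at 1.

No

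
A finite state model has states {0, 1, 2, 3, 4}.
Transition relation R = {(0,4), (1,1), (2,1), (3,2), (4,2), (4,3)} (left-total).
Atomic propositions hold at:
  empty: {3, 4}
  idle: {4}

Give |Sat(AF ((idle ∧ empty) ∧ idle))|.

Sat(idle ∧ empty) = {4}
Sat((idle ∧ empty) ∧ idle) = {4}
AF ((idle ∧ empty) ∧ idle): least fixpoint, start Z0 = {4}, add states with every successor in Z. Z1 = {0, 4}; fixed.
Sat(AF ((idle ∧ empty) ∧ idle)) = {0, 4}
|Sat(AF ((idle ∧ empty) ∧ idle))| = |{0, 4}| = 2.

2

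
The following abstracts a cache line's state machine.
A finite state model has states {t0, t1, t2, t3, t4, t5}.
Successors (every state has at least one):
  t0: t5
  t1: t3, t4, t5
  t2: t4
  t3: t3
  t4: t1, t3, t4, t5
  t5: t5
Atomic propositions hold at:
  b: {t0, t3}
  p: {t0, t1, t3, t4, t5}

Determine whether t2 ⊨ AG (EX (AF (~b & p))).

No

Sat(~b) = {t1, t2, t4, t5}
Sat(~b & p) = {t1, t4, t5}
AF (~b & p): least fixpoint, start Z0 = {t1, t4, t5}, add states with every successor in Z. Z1 = {t0, t1, t2, t4, t5}; fixed.
Sat(AF (~b & p)) = {t0, t1, t2, t4, t5}
Sat(EX (AF (~b & p))) = {s : some successor in {t0, t1, t2, t4, t5}} = {t0, t1, t2, t4, t5}
AG (EX (AF (~b & p))): greatest fixpoint, start Z0 = {t0, t1, t2, t4, t5}, keep only states in Sat with every successor in Z. Z1 = {t0, t2, t5}; Z2 = {t0, t5}; fixed.
Sat(AG (EX (AF (~b & p)))) = {t0, t5}
t2 ∉ Sat(AG (EX (AF (~b & p)))) = {t0, t5}, so the formula does not hold at t2.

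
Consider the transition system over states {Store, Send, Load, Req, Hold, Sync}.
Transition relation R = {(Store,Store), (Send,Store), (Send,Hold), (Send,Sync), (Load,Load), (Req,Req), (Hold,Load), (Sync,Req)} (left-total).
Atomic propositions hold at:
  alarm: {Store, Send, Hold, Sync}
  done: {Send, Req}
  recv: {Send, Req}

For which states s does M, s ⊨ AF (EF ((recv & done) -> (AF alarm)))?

Sat(recv & done) = {Send, Req}
AF alarm: least fixpoint, start Z0 = {Store, Send, Hold, Sync}, add states with every successor in Z. Already a fixed point.
Sat(AF alarm) = {Store, Send, Hold, Sync}
Sat((recv & done) -> (AF alarm)) = {Store, Send, Load, Hold, Sync}
EF ((recv & done) -> (AF alarm)): least fixpoint, start Z0 = {Store, Send, Load, Hold, Sync}, add states with some successor in Z. Already a fixed point.
Sat(EF ((recv & done) -> (AF alarm))) = {Store, Send, Load, Hold, Sync}
AF (EF ((recv & done) -> (AF alarm))): least fixpoint, start Z0 = {Store, Send, Load, Hold, Sync}, add states with every successor in Z. Already a fixed point.
Sat(AF (EF ((recv & done) -> (AF alarm)))) = {Store, Send, Load, Hold, Sync}

{Store, Send, Load, Hold, Sync}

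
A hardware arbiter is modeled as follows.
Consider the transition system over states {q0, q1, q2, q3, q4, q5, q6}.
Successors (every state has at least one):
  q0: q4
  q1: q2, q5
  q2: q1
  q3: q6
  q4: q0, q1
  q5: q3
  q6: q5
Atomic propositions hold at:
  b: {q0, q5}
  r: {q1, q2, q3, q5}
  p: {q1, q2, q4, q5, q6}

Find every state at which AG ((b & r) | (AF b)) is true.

{q3, q5, q6}

Sat(b & r) = {q5}
AF b: least fixpoint, start Z0 = {q0, q5}, add states with every successor in Z. Z1 = {q0, q5, q6}; Z2 = {q0, q3, q5, q6}; fixed.
Sat(AF b) = {q0, q3, q5, q6}
Sat((b & r) | (AF b)) = {q0, q3, q5, q6}
AG ((b & r) | (AF b)): greatest fixpoint, start Z0 = {q0, q3, q5, q6}, keep only states in Sat with every successor in Z. Z1 = {q3, q5, q6}; fixed.
Sat(AG ((b & r) | (AF b))) = {q3, q5, q6}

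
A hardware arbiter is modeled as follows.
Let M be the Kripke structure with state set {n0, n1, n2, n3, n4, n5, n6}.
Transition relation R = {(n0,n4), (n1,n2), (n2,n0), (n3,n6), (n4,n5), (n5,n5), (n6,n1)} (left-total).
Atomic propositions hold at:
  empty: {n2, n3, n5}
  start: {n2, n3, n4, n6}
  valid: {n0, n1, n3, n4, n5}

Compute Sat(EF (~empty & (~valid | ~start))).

Sat(~empty) = {n0, n1, n4, n6}
Sat(~valid) = {n2, n6}
Sat(~start) = {n0, n1, n5}
Sat(~valid | ~start) = {n0, n1, n2, n5, n6}
Sat(~empty & (~valid | ~start)) = {n0, n1, n6}
EF (~empty & (~valid | ~start)): least fixpoint, start Z0 = {n0, n1, n6}, add states with some successor in Z. Z1 = {n0, n1, n2, n3, n6}; fixed.
Sat(EF (~empty & (~valid | ~start))) = {n0, n1, n2, n3, n6}

{n0, n1, n2, n3, n6}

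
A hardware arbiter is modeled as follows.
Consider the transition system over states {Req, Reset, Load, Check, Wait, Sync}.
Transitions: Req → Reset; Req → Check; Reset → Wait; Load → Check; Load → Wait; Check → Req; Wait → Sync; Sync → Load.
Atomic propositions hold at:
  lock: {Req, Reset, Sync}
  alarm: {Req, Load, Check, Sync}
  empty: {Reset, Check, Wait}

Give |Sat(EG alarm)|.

EG alarm: greatest fixpoint, start Z0 = {Req, Load, Check, Sync}, keep only states in Sat with some successor in Z. Already a fixed point.
Sat(EG alarm) = {Req, Load, Check, Sync}
|Sat(EG alarm)| = |{Req, Load, Check, Sync}| = 4.

4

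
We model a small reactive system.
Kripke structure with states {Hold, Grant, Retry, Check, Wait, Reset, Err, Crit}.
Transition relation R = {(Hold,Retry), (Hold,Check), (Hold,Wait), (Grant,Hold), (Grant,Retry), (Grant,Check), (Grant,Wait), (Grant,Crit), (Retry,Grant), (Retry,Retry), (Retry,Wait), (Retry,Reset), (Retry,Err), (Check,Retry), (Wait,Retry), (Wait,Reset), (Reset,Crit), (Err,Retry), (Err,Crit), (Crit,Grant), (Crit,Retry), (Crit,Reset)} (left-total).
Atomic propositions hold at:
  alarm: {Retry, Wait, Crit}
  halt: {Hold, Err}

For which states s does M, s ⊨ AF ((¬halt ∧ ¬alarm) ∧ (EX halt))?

Sat(¬halt) = {Grant, Retry, Check, Wait, Reset, Crit}
Sat(¬alarm) = {Hold, Grant, Check, Reset, Err}
Sat(¬halt ∧ ¬alarm) = {Grant, Check, Reset}
Sat(EX halt) = {s : some successor in {Hold, Err}} = {Grant, Retry}
Sat((¬halt ∧ ¬alarm) ∧ (EX halt)) = {Grant}
AF ((¬halt ∧ ¬alarm) ∧ (EX halt)): least fixpoint, start Z0 = {Grant}, add states with every successor in Z. Already a fixed point.
Sat(AF ((¬halt ∧ ¬alarm) ∧ (EX halt))) = {Grant}

{Grant}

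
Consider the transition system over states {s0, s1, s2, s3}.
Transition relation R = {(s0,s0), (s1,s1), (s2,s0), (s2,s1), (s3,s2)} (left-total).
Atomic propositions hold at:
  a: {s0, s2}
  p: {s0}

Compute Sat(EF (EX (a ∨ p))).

{s0, s2, s3}

Sat(a ∨ p) = {s0, s2}
Sat(EX (a ∨ p)) = {s : some successor in {s0, s2}} = {s0, s2, s3}
EF (EX (a ∨ p)): least fixpoint, start Z0 = {s0, s2, s3}, add states with some successor in Z. Already a fixed point.
Sat(EF (EX (a ∨ p))) = {s0, s2, s3}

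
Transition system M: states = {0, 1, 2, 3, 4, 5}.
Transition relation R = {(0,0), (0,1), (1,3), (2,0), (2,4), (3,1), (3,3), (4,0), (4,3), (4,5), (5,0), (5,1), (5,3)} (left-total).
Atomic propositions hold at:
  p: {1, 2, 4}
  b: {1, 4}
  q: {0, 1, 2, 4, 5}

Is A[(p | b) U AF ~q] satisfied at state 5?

No

Sat(p | b) = {1, 2, 4}
Sat(~q) = {3}
AF ~q: least fixpoint, start Z0 = {3}, add states with every successor in Z. Z1 = {1, 3}; fixed.
Sat(AF ~q) = {1, 3}
A[(p | b) U AF ~q]: least fixpoint, start Z0 = Sat(AF ~q) = {1, 3}, add states in Sat(p | b) with every successor in Z. Already a fixed point.
Sat(A[(p | b) U AF ~q]) = {1, 3}
5 ∉ Sat(A[(p | b) U AF ~q]) = {1, 3}, so the formula does not hold at 5.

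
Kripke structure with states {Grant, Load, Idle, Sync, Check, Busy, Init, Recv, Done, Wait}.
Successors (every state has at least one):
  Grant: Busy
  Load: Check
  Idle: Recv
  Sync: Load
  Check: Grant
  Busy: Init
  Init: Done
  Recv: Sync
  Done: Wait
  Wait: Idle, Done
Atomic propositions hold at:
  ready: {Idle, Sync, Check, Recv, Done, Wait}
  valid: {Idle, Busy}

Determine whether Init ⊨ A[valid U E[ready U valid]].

E[ready U valid]: least fixpoint, start Z0 = Sat(valid) = {Idle, Busy}, add states in Sat(ready) with some successor in Z. Z1 = {Idle, Busy, Wait}; Z2 = {Idle, Busy, Done, Wait}; fixed.
Sat(E[ready U valid]) = {Idle, Busy, Done, Wait}
A[valid U E[ready U valid]]: least fixpoint, start Z0 = Sat(E[ready U valid]) = {Idle, Busy, Done, Wait}, add states in Sat(valid) with every successor in Z. Already a fixed point.
Sat(A[valid U E[ready U valid]]) = {Idle, Busy, Done, Wait}
Init ∉ Sat(A[valid U E[ready U valid]]) = {Idle, Busy, Done, Wait}, so the formula does not hold at Init.

No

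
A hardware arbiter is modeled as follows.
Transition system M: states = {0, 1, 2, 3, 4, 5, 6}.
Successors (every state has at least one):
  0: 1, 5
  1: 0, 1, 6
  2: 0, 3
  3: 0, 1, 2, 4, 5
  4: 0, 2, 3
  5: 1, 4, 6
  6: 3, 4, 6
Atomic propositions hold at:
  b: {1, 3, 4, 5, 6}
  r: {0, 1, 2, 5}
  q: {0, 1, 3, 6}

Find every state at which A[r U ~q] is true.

{2, 4, 5}

Sat(~q) = {2, 4, 5}
A[r U ~q]: least fixpoint, start Z0 = Sat(~q) = {2, 4, 5}, add states in Sat(r) with every successor in Z. Already a fixed point.
Sat(A[r U ~q]) = {2, 4, 5}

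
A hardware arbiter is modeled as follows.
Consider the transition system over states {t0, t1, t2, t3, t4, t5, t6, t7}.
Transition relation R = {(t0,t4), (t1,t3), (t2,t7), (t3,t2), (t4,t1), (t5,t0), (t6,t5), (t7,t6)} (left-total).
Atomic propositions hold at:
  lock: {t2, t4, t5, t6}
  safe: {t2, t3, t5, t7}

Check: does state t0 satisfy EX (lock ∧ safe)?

No

Sat(lock ∧ safe) = {t2, t5}
Sat(EX (lock ∧ safe)) = {s : some successor in {t2, t5}} = {t3, t6}
t0 ∉ Sat(EX (lock ∧ safe)) = {t3, t6}, so the formula does not hold at t0.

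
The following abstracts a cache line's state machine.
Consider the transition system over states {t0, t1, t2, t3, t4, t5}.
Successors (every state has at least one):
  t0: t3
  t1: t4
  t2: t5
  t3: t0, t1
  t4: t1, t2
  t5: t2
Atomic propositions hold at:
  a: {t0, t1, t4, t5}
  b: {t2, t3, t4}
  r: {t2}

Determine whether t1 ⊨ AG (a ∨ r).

Sat(a ∨ r) = {t0, t1, t2, t4, t5}
AG (a ∨ r): greatest fixpoint, start Z0 = {t0, t1, t2, t4, t5}, keep only states in Sat with every successor in Z. Z1 = {t1, t2, t4, t5}; fixed.
Sat(AG (a ∨ r)) = {t1, t2, t4, t5}
t1 ∈ Sat(AG (a ∨ r)) = {t1, t2, t4, t5}, so the formula holds at t1.

Yes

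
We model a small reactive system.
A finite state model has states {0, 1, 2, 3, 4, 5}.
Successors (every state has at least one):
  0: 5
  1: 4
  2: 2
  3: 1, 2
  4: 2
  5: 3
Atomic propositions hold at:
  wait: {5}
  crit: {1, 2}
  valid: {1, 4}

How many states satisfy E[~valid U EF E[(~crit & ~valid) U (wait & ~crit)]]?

Sat(~valid) = {0, 2, 3, 5}
Sat(~crit) = {0, 3, 4, 5}
Sat(~crit & ~valid) = {0, 3, 5}
Sat(wait & ~crit) = {5}
E[(~crit & ~valid) U (wait & ~crit)]: least fixpoint, start Z0 = Sat((wait & ~crit)) = {5}, add states in Sat(~crit & ~valid) with some successor in Z. Z1 = {0, 5}; fixed.
Sat(E[(~crit & ~valid) U (wait & ~crit)]) = {0, 5}
EF E[(~crit & ~valid) U (wait & ~crit)]: least fixpoint, start Z0 = {0, 5}, add states with some successor in Z. Already a fixed point.
Sat(EF E[(~crit & ~valid) U (wait & ~crit)]) = {0, 5}
E[~valid U EF E[(~crit & ~valid) U (wait & ~crit)]]: least fixpoint, start Z0 = Sat(EF E[(~crit & ~valid) U (wait & ~crit)]) = {0, 5}, add states in Sat(~valid) with some successor in Z. Already a fixed point.
Sat(E[~valid U EF E[(~crit & ~valid) U (wait & ~crit)]]) = {0, 5}
|Sat(E[~valid U EF E[(~crit & ~valid) U (wait & ~crit)]])| = |{0, 5}| = 2.

2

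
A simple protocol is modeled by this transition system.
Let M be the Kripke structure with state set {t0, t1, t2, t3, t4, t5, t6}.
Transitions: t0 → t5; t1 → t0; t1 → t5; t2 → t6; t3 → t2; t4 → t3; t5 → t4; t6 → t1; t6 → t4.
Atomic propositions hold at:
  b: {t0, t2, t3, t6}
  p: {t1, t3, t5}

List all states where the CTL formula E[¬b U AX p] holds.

Sat(¬b) = {t1, t4, t5}
Sat(AX p) = {s : every successor in {t1, t3, t5}} = {t0, t4}
E[¬b U AX p]: least fixpoint, start Z0 = Sat(AX p) = {t0, t4}, add states in Sat(¬b) with some successor in Z. Z1 = {t0, t1, t4, t5}; fixed.
Sat(E[¬b U AX p]) = {t0, t1, t4, t5}

{t0, t1, t4, t5}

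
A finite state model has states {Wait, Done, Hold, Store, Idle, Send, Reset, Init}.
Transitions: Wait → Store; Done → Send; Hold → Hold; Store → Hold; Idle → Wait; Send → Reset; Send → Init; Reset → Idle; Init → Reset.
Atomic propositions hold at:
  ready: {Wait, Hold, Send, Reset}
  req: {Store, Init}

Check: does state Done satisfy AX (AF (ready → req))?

Yes

Sat(ready → req) = {Done, Store, Idle, Init}
AF (ready → req): least fixpoint, start Z0 = {Done, Store, Idle, Init}, add states with every successor in Z. Z1 = {Wait, Done, Store, Idle, Reset, Init}; Z2 = {Wait, Done, Store, Idle, Send, Reset, Init}; fixed.
Sat(AF (ready → req)) = {Wait, Done, Store, Idle, Send, Reset, Init}
Sat(AX (AF (ready → req))) = {s : every successor in {Wait, Done, Store, Idle, Send, Reset, Init}} = {Wait, Done, Idle, Send, Reset, Init}
Done ∈ Sat(AX (AF (ready → req))) = {Wait, Done, Idle, Send, Reset, Init}, so the formula holds at Done.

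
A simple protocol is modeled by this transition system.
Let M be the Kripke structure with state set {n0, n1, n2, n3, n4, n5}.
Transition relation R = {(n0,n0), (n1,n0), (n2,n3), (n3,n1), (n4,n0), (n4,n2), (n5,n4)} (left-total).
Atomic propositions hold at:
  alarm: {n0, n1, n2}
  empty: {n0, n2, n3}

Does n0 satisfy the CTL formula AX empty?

Sat(AX empty) = {s : every successor in {n0, n2, n3}} = {n0, n1, n2, n4}
n0 ∈ Sat(AX empty) = {n0, n1, n2, n4}, so the formula holds at n0.

Yes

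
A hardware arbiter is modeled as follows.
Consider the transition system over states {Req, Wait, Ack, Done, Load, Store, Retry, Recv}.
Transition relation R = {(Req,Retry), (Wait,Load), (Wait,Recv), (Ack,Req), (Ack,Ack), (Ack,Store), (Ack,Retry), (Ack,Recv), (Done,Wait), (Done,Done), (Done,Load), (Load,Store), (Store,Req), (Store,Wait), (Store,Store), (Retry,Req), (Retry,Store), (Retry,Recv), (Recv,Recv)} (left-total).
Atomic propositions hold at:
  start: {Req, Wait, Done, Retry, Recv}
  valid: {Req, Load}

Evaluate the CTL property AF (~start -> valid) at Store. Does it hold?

No

Sat(~start) = {Ack, Load, Store}
Sat(~start -> valid) = {Req, Wait, Done, Load, Retry, Recv}
AF (~start -> valid): least fixpoint, start Z0 = {Req, Wait, Done, Load, Retry, Recv}, add states with every successor in Z. Already a fixed point.
Sat(AF (~start -> valid)) = {Req, Wait, Done, Load, Retry, Recv}
Store ∉ Sat(AF (~start -> valid)) = {Req, Wait, Done, Load, Retry, Recv}, so the formula does not hold at Store.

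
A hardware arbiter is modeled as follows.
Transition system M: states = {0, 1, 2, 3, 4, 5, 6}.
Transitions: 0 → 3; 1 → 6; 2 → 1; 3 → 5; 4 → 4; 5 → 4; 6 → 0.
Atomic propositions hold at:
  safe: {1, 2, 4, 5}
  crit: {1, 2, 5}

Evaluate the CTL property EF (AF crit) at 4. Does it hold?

AF crit: least fixpoint, start Z0 = {1, 2, 5}, add states with every successor in Z. Z1 = {1, 2, 3, 5}; Z2 = {0, 1, 2, 3, 5}; Z3 = {0, 1, 2, 3, 5, 6}; fixed.
Sat(AF crit) = {0, 1, 2, 3, 5, 6}
EF (AF crit): least fixpoint, start Z0 = {0, 1, 2, 3, 5, 6}, add states with some successor in Z. Already a fixed point.
Sat(EF (AF crit)) = {0, 1, 2, 3, 5, 6}
4 ∉ Sat(EF (AF crit)) = {0, 1, 2, 3, 5, 6}, so the formula does not hold at 4.

No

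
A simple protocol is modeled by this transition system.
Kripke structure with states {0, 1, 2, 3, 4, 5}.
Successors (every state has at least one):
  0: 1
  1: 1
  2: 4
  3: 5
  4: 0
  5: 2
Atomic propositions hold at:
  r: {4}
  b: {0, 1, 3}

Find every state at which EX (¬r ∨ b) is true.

Sat(¬r) = {0, 1, 2, 3, 5}
Sat(¬r ∨ b) = {0, 1, 2, 3, 5}
Sat(EX (¬r ∨ b)) = {s : some successor in {0, 1, 2, 3, 5}} = {0, 1, 3, 4, 5}

{0, 1, 3, 4, 5}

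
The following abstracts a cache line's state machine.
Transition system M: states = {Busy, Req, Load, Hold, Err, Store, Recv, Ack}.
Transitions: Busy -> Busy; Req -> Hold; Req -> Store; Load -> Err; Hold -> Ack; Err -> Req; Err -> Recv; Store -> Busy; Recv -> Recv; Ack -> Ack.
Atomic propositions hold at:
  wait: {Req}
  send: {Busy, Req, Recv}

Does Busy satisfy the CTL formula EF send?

Yes

EF send: least fixpoint, start Z0 = {Busy, Req, Recv}, add states with some successor in Z. Z1 = {Busy, Req, Err, Store, Recv}; Z2 = {Busy, Req, Load, Err, Store, Recv}; fixed.
Sat(EF send) = {Busy, Req, Load, Err, Store, Recv}
Busy ∈ Sat(EF send) = {Busy, Req, Load, Err, Store, Recv}, so the formula holds at Busy.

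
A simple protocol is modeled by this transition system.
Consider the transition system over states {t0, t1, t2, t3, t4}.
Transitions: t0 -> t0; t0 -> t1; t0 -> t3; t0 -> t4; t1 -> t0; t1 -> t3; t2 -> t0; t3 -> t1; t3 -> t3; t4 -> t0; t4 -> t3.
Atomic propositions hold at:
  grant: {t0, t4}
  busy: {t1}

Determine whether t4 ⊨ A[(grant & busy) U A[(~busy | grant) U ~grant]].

Sat(grant & busy) = ∅
Sat(~busy) = {t0, t2, t3, t4}
Sat(~busy | grant) = {t0, t2, t3, t4}
Sat(~grant) = {t1, t2, t3}
A[(~busy | grant) U ~grant]: least fixpoint, start Z0 = Sat(~grant) = {t1, t2, t3}, add states in Sat(~busy | grant) with every successor in Z. Already a fixed point.
Sat(A[(~busy | grant) U ~grant]) = {t1, t2, t3}
A[(grant & busy) U A[(~busy | grant) U ~grant]]: least fixpoint, start Z0 = Sat(A[(~busy | grant) U ~grant]) = {t1, t2, t3}, add states in Sat(grant & busy) with every successor in Z. Already a fixed point.
Sat(A[(grant & busy) U A[(~busy | grant) U ~grant]]) = {t1, t2, t3}
t4 ∉ Sat(A[(grant & busy) U A[(~busy | grant) U ~grant]]) = {t1, t2, t3}, so the formula does not hold at t4.

No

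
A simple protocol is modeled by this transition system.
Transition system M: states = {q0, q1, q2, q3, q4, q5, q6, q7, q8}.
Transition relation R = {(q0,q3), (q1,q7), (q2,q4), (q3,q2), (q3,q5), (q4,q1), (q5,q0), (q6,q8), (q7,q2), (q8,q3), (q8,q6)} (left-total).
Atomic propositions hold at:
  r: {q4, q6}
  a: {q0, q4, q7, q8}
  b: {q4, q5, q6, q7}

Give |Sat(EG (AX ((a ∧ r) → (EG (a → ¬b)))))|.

Sat(a ∧ r) = {q4}
Sat(¬b) = {q0, q1, q2, q3, q8}
Sat(a → ¬b) = {q0, q1, q2, q3, q5, q6, q8}
EG (a → ¬b): greatest fixpoint, start Z0 = {q0, q1, q2, q3, q5, q6, q8}, keep only states in Sat with some successor in Z. Z1 = {q0, q3, q5, q6, q8}; fixed.
Sat(EG (a → ¬b)) = {q0, q3, q5, q6, q8}
Sat((a ∧ r) → (EG (a → ¬b))) = {q0, q1, q2, q3, q5, q6, q7, q8}
Sat(AX ((a ∧ r) → (EG (a → ¬b)))) = {s : every successor in {q0, q1, q2, q3, q5, q6, q7, q8}} = {q0, q1, q3, q4, q5, q6, q7, q8}
EG (AX ((a ∧ r) → (EG (a → ¬b)))): greatest fixpoint, start Z0 = {q0, q1, q3, q4, q5, q6, q7, q8}, keep only states in Sat with some successor in Z. Z1 = {q0, q1, q3, q4, q5, q6, q8}; Z2 = {q0, q3, q4, q5, q6, q8}; Z3 = {q0, q3, q5, q6, q8}; fixed.
Sat(EG (AX ((a ∧ r) → (EG (a → ¬b))))) = {q0, q3, q5, q6, q8}
|Sat(EG (AX ((a ∧ r) → (EG (a → ¬b)))))| = |{q0, q3, q5, q6, q8}| = 5.

5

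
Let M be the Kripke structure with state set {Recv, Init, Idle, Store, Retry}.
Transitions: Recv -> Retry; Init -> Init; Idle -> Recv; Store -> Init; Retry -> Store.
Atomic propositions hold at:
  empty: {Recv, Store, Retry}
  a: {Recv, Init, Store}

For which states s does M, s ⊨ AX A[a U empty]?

{Recv, Idle, Retry}

A[a U empty]: least fixpoint, start Z0 = Sat(empty) = {Recv, Store, Retry}, add states in Sat(a) with every successor in Z. Already a fixed point.
Sat(A[a U empty]) = {Recv, Store, Retry}
Sat(AX A[a U empty]) = {s : every successor in {Recv, Store, Retry}} = {Recv, Idle, Retry}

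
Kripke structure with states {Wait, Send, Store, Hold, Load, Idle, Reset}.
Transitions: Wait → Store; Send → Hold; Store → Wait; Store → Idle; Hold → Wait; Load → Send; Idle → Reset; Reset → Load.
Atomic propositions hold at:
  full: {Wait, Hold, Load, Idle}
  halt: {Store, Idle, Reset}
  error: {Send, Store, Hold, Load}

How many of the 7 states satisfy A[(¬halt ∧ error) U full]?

Sat(¬halt) = {Wait, Send, Hold, Load}
Sat(¬halt ∧ error) = {Send, Hold, Load}
A[(¬halt ∧ error) U full]: least fixpoint, start Z0 = Sat(full) = {Wait, Hold, Load, Idle}, add states in Sat(¬halt ∧ error) with every successor in Z. Z1 = {Wait, Send, Hold, Load, Idle}; fixed.
Sat(A[(¬halt ∧ error) U full]) = {Wait, Send, Hold, Load, Idle}
|Sat(A[(¬halt ∧ error) U full])| = |{Wait, Send, Hold, Load, Idle}| = 5.

5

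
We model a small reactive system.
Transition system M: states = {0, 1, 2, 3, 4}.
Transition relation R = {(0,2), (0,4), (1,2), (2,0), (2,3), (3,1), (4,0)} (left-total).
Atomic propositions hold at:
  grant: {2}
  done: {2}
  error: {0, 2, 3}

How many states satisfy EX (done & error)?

Sat(done & error) = {2}
Sat(EX (done & error)) = {s : some successor in {2}} = {0, 1}
|Sat(EX (done & error))| = |{0, 1}| = 2.

2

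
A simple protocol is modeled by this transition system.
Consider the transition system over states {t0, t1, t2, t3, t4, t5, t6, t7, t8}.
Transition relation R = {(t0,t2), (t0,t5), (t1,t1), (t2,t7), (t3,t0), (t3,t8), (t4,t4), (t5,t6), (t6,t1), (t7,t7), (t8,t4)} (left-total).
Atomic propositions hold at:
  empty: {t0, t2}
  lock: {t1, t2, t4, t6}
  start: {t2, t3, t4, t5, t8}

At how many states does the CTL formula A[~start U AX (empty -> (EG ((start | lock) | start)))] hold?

Sat(~start) = {t0, t1, t6, t7}
Sat(start | lock) = {t1, t2, t3, t4, t5, t6, t8}
Sat((start | lock) | start) = {t1, t2, t3, t4, t5, t6, t8}
EG ((start | lock) | start): greatest fixpoint, start Z0 = {t1, t2, t3, t4, t5, t6, t8}, keep only states in Sat with some successor in Z. Z1 = {t1, t3, t4, t5, t6, t8}; fixed.
Sat(EG ((start | lock) | start)) = {t1, t3, t4, t5, t6, t8}
Sat(empty -> (EG ((start | lock) | start))) = {t1, t3, t4, t5, t6, t7, t8}
Sat(AX (empty -> (EG ((start | lock) | start)))) = {s : every successor in {t1, t3, t4, t5, t6, t7, t8}} = {t1, t2, t4, t5, t6, t7, t8}
A[~start U AX (empty -> (EG ((start | lock) | start)))]: least fixpoint, start Z0 = Sat(AX (empty -> (EG ((start | lock) | start)))) = {t1, t2, t4, t5, t6, t7, t8}, add states in Sat(~start) with every successor in Z. Z1 = {t0, t1, t2, t4, t5, t6, t7, t8}; fixed.
Sat(A[~start U AX (empty -> (EG ((start | lock) | start)))]) = {t0, t1, t2, t4, t5, t6, t7, t8}
|Sat(A[~start U AX (empty -> (EG ((start | lock) | start)))])| = |{t0, t1, t2, t4, t5, t6, t7, t8}| = 8.

8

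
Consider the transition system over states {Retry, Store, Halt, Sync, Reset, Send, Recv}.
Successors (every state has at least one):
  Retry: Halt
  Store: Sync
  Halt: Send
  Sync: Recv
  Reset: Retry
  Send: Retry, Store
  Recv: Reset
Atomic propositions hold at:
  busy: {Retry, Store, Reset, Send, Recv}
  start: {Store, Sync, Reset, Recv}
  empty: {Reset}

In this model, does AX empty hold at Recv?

Yes

Sat(AX empty) = {s : every successor in {Reset}} = {Recv}
Recv ∈ Sat(AX empty) = {Recv}, so the formula holds at Recv.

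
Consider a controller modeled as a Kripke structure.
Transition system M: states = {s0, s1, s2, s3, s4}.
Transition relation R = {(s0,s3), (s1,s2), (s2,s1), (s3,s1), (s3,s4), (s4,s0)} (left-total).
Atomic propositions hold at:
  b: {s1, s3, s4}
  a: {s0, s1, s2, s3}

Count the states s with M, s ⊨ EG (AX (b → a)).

2

Sat(b → a) = {s0, s1, s2, s3}
Sat(AX (b → a)) = {s : every successor in {s0, s1, s2, s3}} = {s0, s1, s2, s4}
EG (AX (b → a)): greatest fixpoint, start Z0 = {s0, s1, s2, s4}, keep only states in Sat with some successor in Z. Z1 = {s1, s2, s4}; Z2 = {s1, s2}; fixed.
Sat(EG (AX (b → a))) = {s1, s2}
|Sat(EG (AX (b → a)))| = |{s1, s2}| = 2.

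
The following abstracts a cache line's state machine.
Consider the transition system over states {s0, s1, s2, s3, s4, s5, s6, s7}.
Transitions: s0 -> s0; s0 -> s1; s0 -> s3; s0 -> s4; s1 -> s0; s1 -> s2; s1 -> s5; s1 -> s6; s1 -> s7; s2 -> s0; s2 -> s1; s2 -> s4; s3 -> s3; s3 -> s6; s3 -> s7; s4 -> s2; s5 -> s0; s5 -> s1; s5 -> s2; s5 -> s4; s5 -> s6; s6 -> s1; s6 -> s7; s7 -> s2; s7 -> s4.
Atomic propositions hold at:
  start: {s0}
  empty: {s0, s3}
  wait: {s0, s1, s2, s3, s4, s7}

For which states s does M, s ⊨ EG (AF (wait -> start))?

Sat(wait -> start) = {s0, s5, s6}
AF (wait -> start): least fixpoint, start Z0 = {s0, s5, s6}, add states with every successor in Z. Already a fixed point.
Sat(AF (wait -> start)) = {s0, s5, s6}
EG (AF (wait -> start)): greatest fixpoint, start Z0 = {s0, s5, s6}, keep only states in Sat with some successor in Z. Z1 = {s0, s5}; fixed.
Sat(EG (AF (wait -> start))) = {s0, s5}

{s0, s5}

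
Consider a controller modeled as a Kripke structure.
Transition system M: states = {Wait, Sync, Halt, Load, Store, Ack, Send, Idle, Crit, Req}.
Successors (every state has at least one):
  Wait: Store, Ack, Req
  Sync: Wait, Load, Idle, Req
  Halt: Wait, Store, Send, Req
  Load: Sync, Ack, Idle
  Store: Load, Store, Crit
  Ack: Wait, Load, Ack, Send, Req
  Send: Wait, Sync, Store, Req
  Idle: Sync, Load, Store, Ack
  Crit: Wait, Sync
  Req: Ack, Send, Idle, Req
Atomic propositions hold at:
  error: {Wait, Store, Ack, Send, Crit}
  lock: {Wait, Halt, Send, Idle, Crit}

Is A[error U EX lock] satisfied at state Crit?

Sat(EX lock) = {s : some successor in {Wait, Halt, Send, Idle, Crit}} = {Sync, Halt, Load, Store, Ack, Send, Crit, Req}
A[error U EX lock]: least fixpoint, start Z0 = Sat(EX lock) = {Sync, Halt, Load, Store, Ack, Send, Crit, Req}, add states in Sat(error) with every successor in Z. Z1 = {Wait, Sync, Halt, Load, Store, Ack, Send, Crit, Req}; fixed.
Sat(A[error U EX lock]) = {Wait, Sync, Halt, Load, Store, Ack, Send, Crit, Req}
Crit ∈ Sat(A[error U EX lock]) = {Wait, Sync, Halt, Load, Store, Ack, Send, Crit, Req}, so the formula holds at Crit.

Yes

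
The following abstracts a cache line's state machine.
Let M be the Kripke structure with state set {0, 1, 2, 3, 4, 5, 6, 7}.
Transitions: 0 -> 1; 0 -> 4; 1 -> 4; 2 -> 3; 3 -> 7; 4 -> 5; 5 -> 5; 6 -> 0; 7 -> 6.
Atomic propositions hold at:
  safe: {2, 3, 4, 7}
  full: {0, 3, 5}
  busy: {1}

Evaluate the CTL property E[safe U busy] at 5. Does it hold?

No

E[safe U busy]: least fixpoint, start Z0 = Sat(busy) = {1}, add states in Sat(safe) with some successor in Z. Already a fixed point.
Sat(E[safe U busy]) = {1}
5 ∉ Sat(E[safe U busy]) = {1}, so the formula does not hold at 5.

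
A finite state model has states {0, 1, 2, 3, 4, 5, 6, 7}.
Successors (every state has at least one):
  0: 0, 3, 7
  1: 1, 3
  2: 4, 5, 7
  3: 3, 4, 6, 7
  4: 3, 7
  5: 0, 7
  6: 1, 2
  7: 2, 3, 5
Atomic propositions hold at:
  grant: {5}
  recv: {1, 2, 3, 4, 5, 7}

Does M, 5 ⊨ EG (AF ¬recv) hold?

Sat(¬recv) = {0, 6}
AF ¬recv: least fixpoint, start Z0 = {0, 6}, add states with every successor in Z. Already a fixed point.
Sat(AF ¬recv) = {0, 6}
EG (AF ¬recv): greatest fixpoint, start Z0 = {0, 6}, keep only states in Sat with some successor in Z. Z1 = {0}; fixed.
Sat(EG (AF ¬recv)) = {0}
5 ∉ Sat(EG (AF ¬recv)) = {0}, so the formula does not hold at 5.

No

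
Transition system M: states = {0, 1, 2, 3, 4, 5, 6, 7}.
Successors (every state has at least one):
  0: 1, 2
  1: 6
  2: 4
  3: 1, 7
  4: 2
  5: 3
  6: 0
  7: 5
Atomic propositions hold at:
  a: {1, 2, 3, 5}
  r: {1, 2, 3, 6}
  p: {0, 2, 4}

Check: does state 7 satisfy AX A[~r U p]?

No

Sat(~r) = {0, 4, 5, 7}
A[~r U p]: least fixpoint, start Z0 = Sat(p) = {0, 2, 4}, add states in Sat(~r) with every successor in Z. Already a fixed point.
Sat(A[~r U p]) = {0, 2, 4}
Sat(AX A[~r U p]) = {s : every successor in {0, 2, 4}} = {2, 4, 6}
7 ∉ Sat(AX A[~r U p]) = {2, 4, 6}, so the formula does not hold at 7.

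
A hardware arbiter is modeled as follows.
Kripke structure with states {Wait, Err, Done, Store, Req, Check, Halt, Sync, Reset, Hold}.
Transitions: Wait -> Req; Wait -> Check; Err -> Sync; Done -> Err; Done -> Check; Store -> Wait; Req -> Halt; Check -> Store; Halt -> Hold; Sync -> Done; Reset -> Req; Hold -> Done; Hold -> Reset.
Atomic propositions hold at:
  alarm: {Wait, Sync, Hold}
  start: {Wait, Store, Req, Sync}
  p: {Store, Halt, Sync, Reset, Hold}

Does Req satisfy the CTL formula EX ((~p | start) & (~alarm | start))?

Sat(~p) = {Wait, Err, Done, Req, Check}
Sat(~p | start) = {Wait, Err, Done, Store, Req, Check, Sync}
Sat(~alarm) = {Err, Done, Store, Req, Check, Halt, Reset}
Sat(~alarm | start) = {Wait, Err, Done, Store, Req, Check, Halt, Sync, Reset}
Sat((~p | start) & (~alarm | start)) = {Wait, Err, Done, Store, Req, Check, Sync}
Sat(EX ((~p | start) & (~alarm | start))) = {s : some successor in {Wait, Err, Done, Store, Req, Check, Sync}} = {Wait, Err, Done, Store, Check, Sync, Reset, Hold}
Req ∉ Sat(EX ((~p | start) & (~alarm | start))) = {Wait, Err, Done, Store, Check, Sync, Reset, Hold}, so the formula does not hold at Req.

No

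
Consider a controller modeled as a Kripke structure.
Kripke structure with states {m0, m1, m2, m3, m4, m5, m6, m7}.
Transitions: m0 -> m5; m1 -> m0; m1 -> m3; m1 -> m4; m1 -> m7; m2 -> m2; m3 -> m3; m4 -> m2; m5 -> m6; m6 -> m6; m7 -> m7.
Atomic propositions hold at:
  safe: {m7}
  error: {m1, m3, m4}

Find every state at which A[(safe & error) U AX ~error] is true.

{m0, m2, m4, m5, m6, m7}

Sat(safe & error) = ∅
Sat(~error) = {m0, m2, m5, m6, m7}
Sat(AX ~error) = {s : every successor in {m0, m2, m5, m6, m7}} = {m0, m2, m4, m5, m6, m7}
A[(safe & error) U AX ~error]: least fixpoint, start Z0 = Sat(AX ~error) = {m0, m2, m4, m5, m6, m7}, add states in Sat(safe & error) with every successor in Z. Already a fixed point.
Sat(A[(safe & error) U AX ~error]) = {m0, m2, m4, m5, m6, m7}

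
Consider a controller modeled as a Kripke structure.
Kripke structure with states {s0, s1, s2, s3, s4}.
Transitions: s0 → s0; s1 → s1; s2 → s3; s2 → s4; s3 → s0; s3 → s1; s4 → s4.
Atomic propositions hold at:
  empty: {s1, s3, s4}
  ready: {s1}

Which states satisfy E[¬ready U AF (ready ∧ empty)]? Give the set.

{s1, s2, s3}

Sat(¬ready) = {s0, s2, s3, s4}
Sat(ready ∧ empty) = {s1}
AF (ready ∧ empty): least fixpoint, start Z0 = {s1}, add states with every successor in Z. Already a fixed point.
Sat(AF (ready ∧ empty)) = {s1}
E[¬ready U AF (ready ∧ empty)]: least fixpoint, start Z0 = Sat(AF (ready ∧ empty)) = {s1}, add states in Sat(¬ready) with some successor in Z. Z1 = {s1, s3}; Z2 = {s1, s2, s3}; fixed.
Sat(E[¬ready U AF (ready ∧ empty)]) = {s1, s2, s3}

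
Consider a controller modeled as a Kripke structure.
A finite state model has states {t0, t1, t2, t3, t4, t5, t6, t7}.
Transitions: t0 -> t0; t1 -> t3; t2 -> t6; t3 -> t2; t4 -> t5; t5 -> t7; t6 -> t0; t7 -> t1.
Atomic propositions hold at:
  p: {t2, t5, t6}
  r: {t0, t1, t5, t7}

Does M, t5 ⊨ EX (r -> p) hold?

Sat(r -> p) = {t2, t3, t4, t5, t6}
Sat(EX (r -> p)) = {s : some successor in {t2, t3, t4, t5, t6}} = {t1, t2, t3, t4}
t5 ∉ Sat(EX (r -> p)) = {t1, t2, t3, t4}, so the formula does not hold at t5.

No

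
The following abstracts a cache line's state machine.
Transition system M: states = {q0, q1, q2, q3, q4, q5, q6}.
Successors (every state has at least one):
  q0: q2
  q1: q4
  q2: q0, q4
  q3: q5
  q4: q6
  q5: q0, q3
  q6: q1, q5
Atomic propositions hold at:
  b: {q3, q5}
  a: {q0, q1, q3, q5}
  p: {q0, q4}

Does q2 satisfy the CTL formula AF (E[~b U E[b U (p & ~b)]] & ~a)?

Yes

Sat(~b) = {q0, q1, q2, q4, q6}
Sat(p & ~b) = {q0, q4}
E[b U (p & ~b)]: least fixpoint, start Z0 = Sat((p & ~b)) = {q0, q4}, add states in Sat(b) with some successor in Z. Z1 = {q0, q4, q5}; Z2 = {q0, q3, q4, q5}; fixed.
Sat(E[b U (p & ~b)]) = {q0, q3, q4, q5}
E[~b U E[b U (p & ~b)]]: least fixpoint, start Z0 = Sat(E[b U (p & ~b)]) = {q0, q3, q4, q5}, add states in Sat(~b) with some successor in Z. Z1 = {q0, q1, q2, q3, q4, q5, q6}; fixed.
Sat(E[~b U E[b U (p & ~b)]]) = {q0, q1, q2, q3, q4, q5, q6}
Sat(~a) = {q2, q4, q6}
Sat(E[~b U E[b U (p & ~b)]] & ~a) = {q2, q4, q6}
AF (E[~b U E[b U (p & ~b)]] & ~a): least fixpoint, start Z0 = {q2, q4, q6}, add states with every successor in Z. Z1 = {q0, q1, q2, q4, q6}; fixed.
Sat(AF (E[~b U E[b U (p & ~b)]] & ~a)) = {q0, q1, q2, q4, q6}
q2 ∈ Sat(AF (E[~b U E[b U (p & ~b)]] & ~a)) = {q0, q1, q2, q4, q6}, so the formula holds at q2.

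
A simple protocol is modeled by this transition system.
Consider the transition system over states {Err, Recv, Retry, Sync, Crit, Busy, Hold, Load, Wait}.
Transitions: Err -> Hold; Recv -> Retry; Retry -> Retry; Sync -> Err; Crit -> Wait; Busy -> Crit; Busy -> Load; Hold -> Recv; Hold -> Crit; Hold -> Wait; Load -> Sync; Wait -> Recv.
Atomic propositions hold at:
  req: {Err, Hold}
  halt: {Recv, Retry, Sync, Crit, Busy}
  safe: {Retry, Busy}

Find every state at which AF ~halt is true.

Sat(~halt) = {Err, Hold, Load, Wait}
AF ~halt: least fixpoint, start Z0 = {Err, Hold, Load, Wait}, add states with every successor in Z. Z1 = {Err, Sync, Crit, Hold, Load, Wait}; Z2 = {Err, Sync, Crit, Busy, Hold, Load, Wait}; fixed.
Sat(AF ~halt) = {Err, Sync, Crit, Busy, Hold, Load, Wait}

{Err, Sync, Crit, Busy, Hold, Load, Wait}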